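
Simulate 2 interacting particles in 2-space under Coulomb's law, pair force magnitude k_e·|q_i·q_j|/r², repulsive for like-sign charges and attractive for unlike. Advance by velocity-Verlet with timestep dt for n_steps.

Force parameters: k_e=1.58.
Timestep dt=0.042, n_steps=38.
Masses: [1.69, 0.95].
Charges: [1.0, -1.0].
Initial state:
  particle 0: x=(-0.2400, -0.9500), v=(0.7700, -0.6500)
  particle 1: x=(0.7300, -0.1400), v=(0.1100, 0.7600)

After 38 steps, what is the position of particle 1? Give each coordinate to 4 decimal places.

(0.5090, 0.2085)

step 0: x0=(-0.2400, -0.9500) x1=(0.7300, -0.1400)
step 1: x0=(-0.2073, -0.9770) x1=(0.7339, -0.1087)
step 2: x0=(-0.1738, -1.0033) x1=(0.7365, -0.0786)
step 3: x0=(-0.1396, -1.0288) x1=(0.7379, -0.0497)
step 4: x0=(-0.1048, -1.0537) x1=(0.7381, -0.0221)
step 5: x0=(-0.0694, -1.0779) x1=(0.7373, 0.0043)
step 6: x0=(-0.0335, -1.1013) x1=(0.7356, 0.0293)
step 7: x0=(0.0029, -1.1240) x1=(0.7329, 0.0531)
step 8: x0=(0.0398, -1.1460) x1=(0.7295, 0.0755)
step 9: x0=(0.0771, -1.1672) x1=(0.7253, 0.0966)
step 10: x0=(0.1147, -1.1878) x1=(0.7204, 0.1165)
step 11: x0=(0.1527, -1.2075) x1=(0.7150, 0.1351)
step 12: x0=(0.1910, -1.2266) x1=(0.7090, 0.1524)
step 13: x0=(0.2296, -1.2450) x1=(0.7026, 0.1684)
step 14: x0=(0.2684, -1.2626) x1=(0.6957, 0.1831)
step 15: x0=(0.3074, -1.2796) x1=(0.6884, 0.1967)
step 16: x0=(0.3466, -1.2959) x1=(0.6809, 0.2090)
step 17: x0=(0.3859, -1.3115) x1=(0.6731, 0.2201)
step 18: x0=(0.4254, -1.3264) x1=(0.6650, 0.2300)
step 19: x0=(0.4650, -1.3407) x1=(0.6568, 0.2388)
step 20: x0=(0.5046, -1.3543) x1=(0.6484, 0.2464)
step 21: x0=(0.5443, -1.3673) x1=(0.6400, 0.2528)
step 22: x0=(0.5840, -1.3797) x1=(0.6314, 0.2582)
step 23: x0=(0.6238, -1.3914) x1=(0.6229, 0.2624)
step 24: x0=(0.6635, -1.4026) x1=(0.6143, 0.2656)
step 25: x0=(0.7033, -1.4131) x1=(0.6058, 0.2678)
step 26: x0=(0.7430, -1.4231) x1=(0.5973, 0.2689)
step 27: x0=(0.7826, -1.4325) x1=(0.5889, 0.2690)
step 28: x0=(0.8222, -1.4414) x1=(0.5806, 0.2681)
step 29: x0=(0.8617, -1.4497) x1=(0.5725, 0.2662)
step 30: x0=(0.9011, -1.4574) x1=(0.5645, 0.2633)
step 31: x0=(0.9405, -1.4647) x1=(0.5567, 0.2596)
step 32: x0=(0.9797, -1.4714) x1=(0.5491, 0.2549)
step 33: x0=(1.0187, -1.4776) x1=(0.5418, 0.2493)
step 34: x0=(1.0577, -1.4833) x1=(0.5346, 0.2428)
step 35: x0=(1.0965, -1.4886) x1=(0.5278, 0.2355)
step 36: x0=(1.1351, -1.4933) x1=(0.5212, 0.2273)
step 37: x0=(1.1736, -1.4976) x1=(0.5149, 0.2183)
step 38: x0=(1.2119, -1.5015) x1=(0.5090, 0.2085)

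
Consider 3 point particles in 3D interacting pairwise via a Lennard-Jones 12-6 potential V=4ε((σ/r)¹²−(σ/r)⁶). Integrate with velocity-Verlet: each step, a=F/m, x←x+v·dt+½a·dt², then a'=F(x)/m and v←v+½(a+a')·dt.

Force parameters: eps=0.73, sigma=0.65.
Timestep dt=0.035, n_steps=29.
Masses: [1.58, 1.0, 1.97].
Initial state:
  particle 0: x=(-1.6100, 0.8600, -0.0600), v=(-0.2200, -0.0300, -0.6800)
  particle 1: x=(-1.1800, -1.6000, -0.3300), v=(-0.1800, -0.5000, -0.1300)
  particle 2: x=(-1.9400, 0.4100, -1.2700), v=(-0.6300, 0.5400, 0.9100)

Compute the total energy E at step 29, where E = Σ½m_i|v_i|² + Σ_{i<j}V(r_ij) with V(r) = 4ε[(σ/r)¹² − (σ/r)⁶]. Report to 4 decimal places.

2.0087

step 0: x0=(-1.6100, 0.8600, -0.0600) x1=(-1.1800, -1.6000, -0.3300) x2=(-1.9400, 0.4100, -1.2700)
step 1: x0=(-1.6177, 0.8589, -0.0839) x1=(-1.1863, -1.6175, -0.3346) x2=(-1.9620, 0.4289, -1.2381)
step 2: x0=(-1.6255, 0.8578, -0.1079) x1=(-1.1926, -1.6350, -0.3391) x2=(-1.9840, 0.4479, -1.2061)
step 3: x0=(-1.6333, 0.8566, -0.1321) x1=(-1.1989, -1.6525, -0.3437) x2=(-2.0060, 0.4669, -1.1739)
step 4: x0=(-1.6412, 0.8553, -0.1566) x1=(-1.2052, -1.6700, -0.3482) x2=(-2.0278, 0.4860, -1.1415)
step 5: x0=(-1.6493, 0.8538, -0.1815) x1=(-1.2115, -1.6874, -0.3528) x2=(-2.0496, 0.5052, -1.1087)
step 6: x0=(-1.6576, 0.8521, -0.2069) x1=(-1.2178, -1.7049, -0.3573) x2=(-2.0711, 0.5246, -1.0756)
step 7: x0=(-1.6662, 0.8502, -0.2330) x1=(-1.2241, -1.7224, -0.3619) x2=(-2.0925, 0.5442, -1.0419)
step 8: x0=(-1.6753, 0.8480, -0.2599) x1=(-1.2304, -1.7398, -0.3664) x2=(-2.1134, 0.5640, -1.0075)
step 9: x0=(-1.6851, 0.8453, -0.2881) x1=(-1.2368, -1.7573, -0.3710) x2=(-2.1338, 0.5842, -0.9722)
step 10: x0=(-1.6959, 0.8420, -0.3177) x1=(-1.2431, -1.7747, -0.3755) x2=(-2.1534, 0.6049, -0.9357)
step 11: x0=(-1.7078, 0.8381, -0.3489) x1=(-1.2494, -1.7922, -0.3801) x2=(-2.1720, 0.6260, -0.8979)
step 12: x0=(-1.7205, 0.8339, -0.3810) x1=(-1.2557, -1.8096, -0.3847) x2=(-2.1901, 0.6474, -0.8594)
step 13: x0=(-1.7302, 0.8309, -0.4101) x1=(-1.2620, -1.8271, -0.3892) x2=(-2.2104, 0.6679, -0.8232)
step 14: x0=(-1.7264, 0.8324, -0.4276) x1=(-1.2683, -1.8445, -0.3938) x2=(-2.2417, 0.6847, -0.7965)
step 15: x0=(-1.7064, 0.8386, -0.4334) x1=(-1.2747, -1.8620, -0.3983) x2=(-2.2860, 0.6978, -0.7790)
step 16: x0=(-1.6816, 0.8459, -0.4365) x1=(-1.2810, -1.8794, -0.4029) x2=(-2.3341, 0.7099, -0.7638)
step 17: x0=(-1.6576, 0.8531, -0.4399) x1=(-1.2873, -1.8968, -0.4075) x2=(-2.3815, 0.7222, -0.7483)
step 18: x0=(-1.6355, 0.8599, -0.4441) x1=(-1.2936, -1.9143, -0.4120) x2=(-2.4275, 0.7347, -0.7322)
step 19: x0=(-1.6152, 0.8665, -0.4489) x1=(-1.2999, -1.9317, -0.4166) x2=(-2.4720, 0.7475, -0.7155)
step 20: x0=(-1.5962, 0.8729, -0.4542) x1=(-1.3063, -1.9491, -0.4211) x2=(-2.5155, 0.7604, -0.6985)
step 21: x0=(-1.5783, 0.8791, -0.4598) x1=(-1.3126, -1.9666, -0.4257) x2=(-2.5580, 0.7734, -0.6813)
step 22: x0=(-1.5612, 0.8852, -0.4655) x1=(-1.3189, -1.9840, -0.4303) x2=(-2.5999, 0.7865, -0.6639)
step 23: x0=(-1.5447, 0.8913, -0.4714) x1=(-1.3252, -2.0014, -0.4348) x2=(-2.6414, 0.7996, -0.6465)
step 24: x0=(-1.5287, 0.8974, -0.4773) x1=(-1.3315, -2.0188, -0.4394) x2=(-2.6825, 0.8128, -0.6289)
step 25: x0=(-1.5129, 0.9034, -0.4833) x1=(-1.3379, -2.0362, -0.4439) x2=(-2.7233, 0.8260, -0.6114)
step 26: x0=(-1.4975, 0.9094, -0.4893) x1=(-1.3442, -2.0537, -0.4485) x2=(-2.7639, 0.8392, -0.5938)
step 27: x0=(-1.4821, 0.9154, -0.4953) x1=(-1.3505, -2.0711, -0.4531) x2=(-2.8044, 0.8524, -0.5762)
step 28: x0=(-1.4670, 0.9214, -0.5013) x1=(-1.3568, -2.0885, -0.4576) x2=(-2.8448, 0.8656, -0.5586)
step 29: x0=(-1.4519, 0.9274, -0.5073) x1=(-1.3631, -2.1059, -0.4622) x2=(-2.8851, 0.8788, -0.5410)
step 0 velocities: v0=(-0.2200, -0.0300, -0.6800) v1=(-0.1800, -0.5000, -0.1300) v2=(-0.6300, 0.5400, 0.9100)
step 0: KE=2.0477, PE=-0.0410, E=2.0067
step 29 velocities: v0=(0.4294, 0.1710, -0.1722) v1=(-0.1807, -0.4976, -0.1303) v2=(-1.1505, 0.3775, 0.5029)
step 29: KE=2.0342, PE=-0.0255, E=2.0087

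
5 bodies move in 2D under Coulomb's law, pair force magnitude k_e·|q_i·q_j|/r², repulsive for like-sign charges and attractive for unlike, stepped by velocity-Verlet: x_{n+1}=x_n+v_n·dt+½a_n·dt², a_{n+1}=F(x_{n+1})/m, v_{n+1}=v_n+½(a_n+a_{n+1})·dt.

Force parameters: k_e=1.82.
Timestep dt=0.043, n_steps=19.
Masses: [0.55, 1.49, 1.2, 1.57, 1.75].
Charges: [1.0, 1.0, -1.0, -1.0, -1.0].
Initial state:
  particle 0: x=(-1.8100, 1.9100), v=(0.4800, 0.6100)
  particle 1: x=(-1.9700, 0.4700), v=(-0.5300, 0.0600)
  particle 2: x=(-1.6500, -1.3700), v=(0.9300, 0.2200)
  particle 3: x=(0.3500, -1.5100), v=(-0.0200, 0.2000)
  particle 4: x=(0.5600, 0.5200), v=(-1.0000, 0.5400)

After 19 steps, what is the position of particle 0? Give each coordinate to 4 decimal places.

step 0: x0=(-1.8100, 1.9100) x1=(-1.9700, 0.4700) x2=(-1.6500, -1.3700) x3=(0.3500, -1.5100) x4=(0.5600, 0.5200)
step 1: x0=(-1.7887, 1.9370) x1=(-1.9925, 0.4717) x2=(-1.6106, -1.3601) x3=(0.3493, -1.5015) x4=(0.5169, 0.5436)
step 2: x0=(-1.7661, 1.9655) x1=(-2.0145, 0.4715) x2=(-1.5723, -1.3493) x3=(0.3488, -1.4934) x4=(0.4734, 0.5679)
step 3: x0=(-1.7421, 1.9953) x1=(-2.0360, 0.4696) x2=(-1.5352, -1.3377) x3=(0.3486, -1.4855) x4=(0.4296, 0.5930)
step 4: x0=(-1.7167, 2.0262) x1=(-2.0569, 0.4661) x2=(-1.4994, -1.3253) x3=(0.3488, -1.4779) x4=(0.3854, 0.6188)
step 5: x0=(-1.6896, 2.0581) x1=(-2.0772, 0.4609) x2=(-1.4650, -1.3121) x3=(0.3493, -1.4706) x4=(0.3409, 0.6454)
step 6: x0=(-1.6611, 2.0907) x1=(-2.0970, 0.4542) x2=(-1.4319, -1.2980) x3=(0.3503, -1.4636) x4=(0.2959, 0.6728)
step 7: x0=(-1.6309, 2.1239) x1=(-2.1162, 0.4461) x2=(-1.4003, -1.2833) x3=(0.3516, -1.4568) x4=(0.2505, 0.7010)
step 8: x0=(-1.5990, 2.1576) x1=(-2.1347, 0.4365) x2=(-1.3701, -1.2677) x3=(0.3535, -1.4504) x4=(0.2047, 0.7300)
step 9: x0=(-1.5655, 2.1915) x1=(-2.1526, 0.4256) x2=(-1.3415, -1.2515) x3=(0.3559, -1.4442) x4=(0.1584, 0.7598)
step 10: x0=(-1.5303, 2.2255) x1=(-2.1698, 0.4134) x2=(-1.3145, -1.2345) x3=(0.3588, -1.4383) x4=(0.1116, 0.7905)
step 11: x0=(-1.4933, 2.2593) x1=(-2.1864, 0.4000) x2=(-1.2891, -1.2169) x3=(0.3622, -1.4327) x4=(0.0643, 0.8220)
step 12: x0=(-1.4547, 2.2929) x1=(-2.2022, 0.3854) x2=(-1.2654, -1.1985) x3=(0.3663, -1.4273) x4=(0.0165, 0.8543)
step 13: x0=(-1.4143, 2.3260) x1=(-2.2172, 0.3697) x2=(-1.2434, -1.1795) x3=(0.3709, -1.4222) x4=(-0.0319, 0.8875)
step 14: x0=(-1.3721, 2.3584) x1=(-2.2314, 0.3529) x2=(-1.2232, -1.1598) x3=(0.3762, -1.4174) x4=(-0.0810, 0.9216)
step 15: x0=(-1.3281, 2.3900) x1=(-2.2449, 0.3351) x2=(-1.2047, -1.1394) x3=(0.3822, -1.4129) x4=(-0.1306, 0.9567)
step 16: x0=(-1.2824, 2.4205) x1=(-2.2574, 0.3164) x2=(-1.1880, -1.1184) x3=(0.3888, -1.4086) x4=(-0.1809, 0.9926)
step 17: x0=(-1.2349, 2.4497) x1=(-2.2691, 0.2967) x2=(-1.1732, -1.0967) x3=(0.3960, -1.4046) x4=(-0.2319, 1.0296)
step 18: x0=(-1.1856, 2.4775) x1=(-2.2799, 0.2761) x2=(-1.1602, -1.0743) x3=(0.4040, -1.4008) x4=(-0.2835, 1.0675)
step 19: x0=(-1.1346, 2.5035) x1=(-2.2897, 0.2547) x2=(-1.1490, -1.0513) x3=(0.4126, -1.3973) x4=(-0.3358, 1.1065)

(-1.1346, 2.5035)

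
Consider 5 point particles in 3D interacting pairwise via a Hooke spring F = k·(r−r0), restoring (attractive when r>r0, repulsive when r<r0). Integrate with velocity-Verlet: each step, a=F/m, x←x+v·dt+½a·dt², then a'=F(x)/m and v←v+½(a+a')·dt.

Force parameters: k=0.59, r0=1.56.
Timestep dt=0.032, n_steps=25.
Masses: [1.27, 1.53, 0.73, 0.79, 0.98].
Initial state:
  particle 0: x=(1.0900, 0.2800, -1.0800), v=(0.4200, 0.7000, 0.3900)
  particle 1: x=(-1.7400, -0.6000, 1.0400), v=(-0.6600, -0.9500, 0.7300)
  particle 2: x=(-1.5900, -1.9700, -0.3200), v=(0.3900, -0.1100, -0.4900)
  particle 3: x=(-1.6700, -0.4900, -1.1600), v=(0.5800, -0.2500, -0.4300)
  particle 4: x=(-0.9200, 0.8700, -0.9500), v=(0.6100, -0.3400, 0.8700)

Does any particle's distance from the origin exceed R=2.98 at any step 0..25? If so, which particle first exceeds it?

no

step 0: x0=(1.0900, 0.2800, -1.0800) x1=(-1.7400, -0.6000, 1.0400) x2=(-1.5900, -1.9700, -0.3200) x3=(-1.6700, -0.4900, -1.1600) x4=(-0.9200, 0.8700, -0.9500)
step 1: x0=(1.1023, 0.3019, -1.0671) x1=(-1.7607, -0.6302, 1.0628) x2=(-1.5768, -1.9723, -0.3359) x3=(-1.6510, -0.4979, -1.1735) x4=(-0.9005, 0.8585, -0.9218)
step 2: x0=(1.1122, 0.3229, -1.0535) x1=(-1.7806, -0.6601, 1.0844) x2=(-1.5621, -1.9720, -0.3522) x3=(-1.6310, -0.5057, -1.1863) x4=(-0.8811, 0.8457, -0.8930)
step 3: x0=(1.1198, 0.3428, -1.0391) x1=(-1.7997, -0.6896, 1.1048) x2=(-1.5459, -1.9693, -0.3689) x3=(-1.6101, -0.5133, -1.1986) x4=(-0.8619, 0.8315, -0.8636)
step 4: x0=(1.1250, 0.3617, -1.0239) x1=(-1.8179, -0.7187, 1.1239) x2=(-1.5282, -1.9642, -0.3858) x3=(-1.5882, -0.5207, -1.2101) x4=(-0.8428, 0.8162, -0.8335)
step 5: x0=(1.1279, 0.3796, -1.0080) x1=(-1.8352, -0.7473, 1.1418) x2=(-1.5091, -1.9565, -0.4030) x3=(-1.5655, -0.5279, -1.2209) x4=(-0.8239, 0.7995, -0.8029)
step 6: x0=(1.1285, 0.3963, -0.9913) x1=(-1.8515, -0.7755, 1.1585) x2=(-1.4886, -1.9465, -0.4204) x3=(-1.5419, -0.5349, -1.2310) x4=(-0.8051, 0.7817, -0.7716)
step 7: x0=(1.1267, 0.4120, -0.9739) x1=(-1.8669, -0.8033, 1.1738) x2=(-1.4667, -1.9341, -0.4379) x3=(-1.5175, -0.5416, -1.2403) x4=(-0.7866, 0.7626, -0.7398)
step 8: x0=(1.1227, 0.4264, -0.9557) x1=(-1.8814, -0.8305, 1.1878) x2=(-1.4434, -1.9194, -0.4555) x3=(-1.4923, -0.5482, -1.2489) x4=(-0.7683, 0.7423, -0.7074)
step 9: x0=(1.1164, 0.4398, -0.9369) x1=(-1.8948, -0.8573, 1.2005) x2=(-1.4187, -1.9024, -0.4732) x3=(-1.4663, -0.5545, -1.2566) x4=(-0.7503, 0.7208, -0.6746)
step 10: x0=(1.1079, 0.4519, -0.9174) x1=(-1.9073, -0.8835, 1.2118) x2=(-1.3928, -1.8833, -0.4908) x3=(-1.4395, -0.5605, -1.2635) x4=(-0.7325, 0.6982, -0.6412)
step 11: x0=(1.0971, 0.4629, -0.8972) x1=(-1.9187, -0.9092, 1.2218) x2=(-1.3656, -1.8620, -0.5082) x3=(-1.4120, -0.5663, -1.2696) x4=(-0.7150, 0.6745, -0.6073)
step 12: x0=(1.0843, 0.4727, -0.8763) x1=(-1.9290, -0.9343, 1.2304) x2=(-1.3372, -1.8387, -0.5256) x3=(-1.3838, -0.5718, -1.2748) x4=(-0.6978, 0.6497, -0.5729)
step 13: x0=(1.0693, 0.4813, -0.8549) x1=(-1.9383, -0.9589, 1.2377) x2=(-1.3076, -1.8134, -0.5427) x3=(-1.3550, -0.5770, -1.2792) x4=(-0.6810, 0.6239, -0.5381)
step 14: x0=(1.0523, 0.4887, -0.8328) x1=(-1.9465, -0.9829, 1.2435) x2=(-1.2769, -1.7862, -0.5595) x3=(-1.3256, -0.5819, -1.2827) x4=(-0.6645, 0.5971, -0.5029)
step 15: x0=(1.0333, 0.4949, -0.8101) x1=(-1.9536, -1.0063, 1.2481) x2=(-1.2451, -1.7573, -0.5760) x3=(-1.2957, -0.5865, -1.2853) x4=(-0.6483, 0.5694, -0.4672)
step 16: x0=(1.0123, 0.4999, -0.7868) x1=(-1.9596, -1.0291, 1.2512) x2=(-1.2124, -1.7268, -0.5921) x3=(-1.2652, -0.5907, -1.2871) x4=(-0.6325, 0.5407, -0.4312)
step 17: x0=(0.9895, 0.5038, -0.7630) x1=(-1.9645, -1.0512, 1.2530) x2=(-1.1787, -1.6946, -0.6078) x3=(-1.2343, -0.5947, -1.2880) x4=(-0.6171, 0.5112, -0.3947)
step 18: x0=(0.9649, 0.5065, -0.7387) x1=(-1.9683, -1.0728, 1.2534) x2=(-1.1441, -1.6611, -0.6229) x3=(-1.2030, -0.5982, -1.2881) x4=(-0.6020, 0.4808, -0.3579)
step 19: x0=(0.9385, 0.5080, -0.7138) x1=(-1.9709, -1.0936, 1.2525) x2=(-1.1087, -1.6262, -0.6374) x3=(-1.1714, -0.6015, -1.2872) x4=(-0.5874, 0.4497, -0.3208)
step 20: x0=(0.9105, 0.5084, -0.6885) x1=(-1.9725, -1.1139, 1.2503) x2=(-1.0726, -1.5902, -0.6514) x3=(-1.1394, -0.6044, -1.2856) x4=(-0.5732, 0.4178, -0.2833)
step 21: x0=(0.8809, 0.5078, -0.6627) x1=(-1.9729, -1.1335, 1.2467) x2=(-1.0358, -1.5530, -0.6646) x3=(-1.1071, -0.6069, -1.2832) x4=(-0.5594, 0.3853, -0.2455)
step 22: x0=(0.8499, 0.5060, -0.6365) x1=(-1.9721, -1.1524, 1.2418) x2=(-0.9984, -1.5150, -0.6772) x3=(-1.0747, -0.6090, -1.2799) x4=(-0.5461, 0.3521, -0.2074)
step 23: x0=(0.8173, 0.5032, -0.6099) x1=(-1.9702, -1.1707, 1.2356) x2=(-0.9605, -1.4761, -0.6890) x3=(-1.0421, -0.6107, -1.2759) x4=(-0.5332, 0.3183, -0.1689)
step 24: x0=(0.7835, 0.4994, -0.5830) x1=(-1.9672, -1.1883, 1.2281) x2=(-0.9221, -1.4365, -0.6999) x3=(-1.0094, -0.6121, -1.2711) x4=(-0.5208, 0.2840, -0.1302)
step 25: x0=(0.7484, 0.4946, -0.5556) x1=(-1.9631, -1.2052, 1.2194) x2=(-0.8833, -1.3964, -0.7101) x3=(-0.9766, -0.6130, -1.2656) x4=(-0.5088, 0.2492, -0.0911)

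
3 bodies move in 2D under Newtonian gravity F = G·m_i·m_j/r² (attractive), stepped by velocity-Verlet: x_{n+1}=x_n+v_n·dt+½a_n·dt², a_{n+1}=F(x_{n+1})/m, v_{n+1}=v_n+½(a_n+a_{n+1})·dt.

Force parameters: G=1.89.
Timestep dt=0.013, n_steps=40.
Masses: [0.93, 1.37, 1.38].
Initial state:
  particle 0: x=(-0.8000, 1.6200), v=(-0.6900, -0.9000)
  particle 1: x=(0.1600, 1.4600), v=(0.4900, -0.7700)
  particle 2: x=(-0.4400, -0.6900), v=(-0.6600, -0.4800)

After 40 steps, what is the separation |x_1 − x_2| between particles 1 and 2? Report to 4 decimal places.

step 0: x0=(-0.8000, 1.6200) x1=(0.1600, 1.4600) x2=(-0.4400, -0.6900)
step 1: x0=(-0.8087, 1.6082) x1=(0.1662, 1.4500) x2=(-0.4486, -0.6962)
step 2: x0=(-0.8170, 1.5963) x1=(0.1721, 1.4399) x2=(-0.4571, -0.7022)
step 3: x0=(-0.8249, 1.5842) x1=(0.1776, 1.4298) x2=(-0.4657, -0.7081)
step 4: x0=(-0.8323, 1.5720) x1=(0.1829, 1.4197) x2=(-0.4742, -0.7139)
step 5: x0=(-0.8392, 1.5596) x1=(0.1878, 1.4095) x2=(-0.4827, -0.7195)
step 6: x0=(-0.8458, 1.5471) x1=(0.1925, 1.3993) x2=(-0.4912, -0.7249)
step 7: x0=(-0.8520, 1.5345) x1=(0.1968, 1.3890) x2=(-0.4997, -0.7303)
step 8: x0=(-0.8577, 1.5217) x1=(0.2009, 1.3787) x2=(-0.5081, -0.7355)
step 9: x0=(-0.8631, 1.5088) x1=(0.2047, 1.3683) x2=(-0.5165, -0.7405)
step 10: x0=(-0.8681, 1.4957) x1=(0.2082, 1.3579) x2=(-0.5250, -0.7455)
step 11: x0=(-0.8727, 1.4825) x1=(0.2114, 1.3474) x2=(-0.5333, -0.7502)
step 12: x0=(-0.8769, 1.4692) x1=(0.2143, 1.3369) x2=(-0.5417, -0.7549)
step 13: x0=(-0.8807, 1.4558) x1=(0.2170, 1.3263) x2=(-0.5501, -0.7594)
step 14: x0=(-0.8842, 1.4422) x1=(0.2194, 1.3156) x2=(-0.5584, -0.7637)
step 15: x0=(-0.8873, 1.4285) x1=(0.2215, 1.3049) x2=(-0.5667, -0.7679)
step 16: x0=(-0.8901, 1.4147) x1=(0.2233, 1.2942) x2=(-0.5750, -0.7720)
step 17: x0=(-0.8925, 1.4007) x1=(0.2249, 1.2834) x2=(-0.5832, -0.7759)
step 18: x0=(-0.8945, 1.3866) x1=(0.2262, 1.2725) x2=(-0.5915, -0.7797)
step 19: x0=(-0.8962, 1.3724) x1=(0.2273, 1.2616) x2=(-0.5997, -0.7834)
step 20: x0=(-0.8975, 1.3581) x1=(0.2281, 1.2506) x2=(-0.6079, -0.7869)
step 21: x0=(-0.8985, 1.3436) x1=(0.2286, 1.2395) x2=(-0.6160, -0.7902)
step 22: x0=(-0.8991, 1.3291) x1=(0.2288, 1.2284) x2=(-0.6242, -0.7934)
step 23: x0=(-0.8994, 1.3143) x1=(0.2288, 1.2172) x2=(-0.6323, -0.7965)
step 24: x0=(-0.8993, 1.2995) x1=(0.2285, 1.2060) x2=(-0.6404, -0.7994)
step 25: x0=(-0.8989, 1.2846) x1=(0.2280, 1.1947) x2=(-0.6484, -0.8021)
step 26: x0=(-0.8981, 1.2695) x1=(0.2272, 1.1833) x2=(-0.6564, -0.8047)
step 27: x0=(-0.8969, 1.2542) x1=(0.2261, 1.1719) x2=(-0.6644, -0.8072)
step 28: x0=(-0.8954, 1.2389) x1=(0.2247, 1.1604) x2=(-0.6724, -0.8095)
step 29: x0=(-0.8936, 1.2234) x1=(0.2231, 1.1488) x2=(-0.6803, -0.8116)
step 30: x0=(-0.8913, 1.2078) x1=(0.2212, 1.1371) x2=(-0.6882, -0.8136)
step 31: x0=(-0.8888, 1.1921) x1=(0.2190, 1.1254) x2=(-0.6961, -0.8154)
step 32: x0=(-0.8858, 1.1763) x1=(0.2165, 1.1136) x2=(-0.7039, -0.8171)
step 33: x0=(-0.8825, 1.1603) x1=(0.2138, 1.1018) x2=(-0.7117, -0.8186)
step 34: x0=(-0.8788, 1.1442) x1=(0.2107, 1.0898) x2=(-0.7195, -0.8199)
step 35: x0=(-0.8747, 1.1279) x1=(0.2074, 1.0778) x2=(-0.7272, -0.8211)
step 36: x0=(-0.8703, 1.1115) x1=(0.2037, 1.0657) x2=(-0.7349, -0.8221)
step 37: x0=(-0.8655, 1.0950) x1=(0.1998, 1.0535) x2=(-0.7425, -0.8230)
step 38: x0=(-0.8603, 1.0784) x1=(0.1956, 1.0413) x2=(-0.7501, -0.8237)
step 39: x0=(-0.8546, 1.0616) x1=(0.1910, 1.0290) x2=(-0.7577, -0.8242)
step 40: x0=(-0.8486, 1.0447) x1=(0.1861, 1.0165) x2=(-0.7652, -0.8245)

2.0724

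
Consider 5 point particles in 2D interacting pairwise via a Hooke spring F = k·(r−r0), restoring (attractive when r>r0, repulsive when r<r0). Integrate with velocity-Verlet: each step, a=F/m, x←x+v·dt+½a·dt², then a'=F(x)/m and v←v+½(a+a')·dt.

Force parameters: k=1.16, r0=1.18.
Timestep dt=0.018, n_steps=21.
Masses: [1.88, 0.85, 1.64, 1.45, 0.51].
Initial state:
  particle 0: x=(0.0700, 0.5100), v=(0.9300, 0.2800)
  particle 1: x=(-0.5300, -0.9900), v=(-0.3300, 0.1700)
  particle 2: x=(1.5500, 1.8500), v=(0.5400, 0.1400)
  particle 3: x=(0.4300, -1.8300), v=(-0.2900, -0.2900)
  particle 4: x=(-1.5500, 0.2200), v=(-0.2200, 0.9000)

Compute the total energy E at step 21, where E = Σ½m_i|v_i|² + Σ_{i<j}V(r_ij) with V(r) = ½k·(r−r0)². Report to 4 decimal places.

step 0: x0=(0.0700, 0.5100) x1=(-0.5300, -0.9900) x2=(1.5500, 1.8500) x3=(0.4300, -1.8300) x4=(-1.5500, 0.2200)
step 1: x0=(0.0868, 0.5149) x1=(-0.5356, -0.9864) x2=(1.5592, 1.8518) x3=(0.4247, -1.8346) x4=(-1.5525, 0.2361)
step 2: x0=(0.1035, 0.5196) x1=(-0.5407, -0.9816) x2=(1.5672, 1.8523) x3=(0.4192, -1.8378) x4=(-1.5521, 0.2519)
step 3: x0=(0.1203, 0.5241) x1=(-0.5451, -0.9758) x2=(1.5742, 1.8513) x3=(0.4136, -1.8398) x4=(-1.5488, 0.2674)
step 4: x0=(0.1371, 0.5283) x1=(-0.5489, -0.9687) x2=(1.5800, 1.8490) x3=(0.4078, -1.8405) x4=(-1.5425, 0.2825)
step 5: x0=(0.1539, 0.5324) x1=(-0.5520, -0.9606) x2=(1.5847, 1.8453) x3=(0.4019, -1.8398) x4=(-1.5332, 0.2973)
step 6: x0=(0.1707, 0.5361) x1=(-0.5545, -0.9514) x2=(1.5883, 1.8402) x3=(0.3959, -1.8378) x4=(-1.5211, 0.3118)
step 7: x0=(0.1875, 0.5397) x1=(-0.5564, -0.9410) x2=(1.5908, 1.8338) x3=(0.3897, -1.8345) x4=(-1.5060, 0.3259)
step 8: x0=(0.2043, 0.5430) x1=(-0.5576, -0.9295) x2=(1.5922, 1.8260) x3=(0.3834, -1.8298) x4=(-1.4880, 0.3395)
step 9: x0=(0.2210, 0.5460) x1=(-0.5581, -0.9169) x2=(1.5924, 1.8169) x3=(0.3770, -1.8239) x4=(-1.4672, 0.3528)
step 10: x0=(0.2377, 0.5488) x1=(-0.5580, -0.9032) x2=(1.5916, 1.8064) x3=(0.3704, -1.8166) x4=(-1.4436, 0.3657)
step 11: x0=(0.2544, 0.5514) x1=(-0.5572, -0.8885) x2=(1.5897, 1.7947) x3=(0.3638, -1.8080) x4=(-1.4172, 0.3781)
step 12: x0=(0.2710, 0.5537) x1=(-0.5557, -0.8727) x2=(1.5868, 1.7817) x3=(0.3571, -1.7981) x4=(-1.3881, 0.3900)
step 13: x0=(0.2876, 0.5558) x1=(-0.5535, -0.8559) x2=(1.5827, 1.7674) x3=(0.3503, -1.7869) x4=(-1.3563, 0.4016)
step 14: x0=(0.3042, 0.5577) x1=(-0.5507, -0.8381) x2=(1.5777, 1.7519) x3=(0.3435, -1.7745) x4=(-1.3220, 0.4126)
step 15: x0=(0.3207, 0.5593) x1=(-0.5472, -0.8193) x2=(1.5716, 1.7351) x3=(0.3366, -1.7607) x4=(-1.2852, 0.4233)
step 16: x0=(0.3371, 0.5607) x1=(-0.5430, -0.7995) x2=(1.5645, 1.7172) x3=(0.3296, -1.7457) x4=(-1.2460, 0.4335)
step 17: x0=(0.3535, 0.5618) x1=(-0.5381, -0.7788) x2=(1.5564, 1.6981) x3=(0.3227, -1.7295) x4=(-1.2045, 0.4432)
step 18: x0=(0.3698, 0.5627) x1=(-0.5325, -0.7572) x2=(1.5474, 1.6778) x3=(0.3157, -1.7121) x4=(-1.1608, 0.4525)
step 19: x0=(0.3861, 0.5634) x1=(-0.5263, -0.7347) x2=(1.5374, 1.6565) x3=(0.3087, -1.6934) x4=(-1.1149, 0.4613)
step 20: x0=(0.4023, 0.5638) x1=(-0.5193, -0.7113) x2=(1.5265, 1.6340) x3=(0.3017, -1.6736) x4=(-1.0670, 0.4698)
step 21: x0=(0.4184, 0.5640) x1=(-0.5117, -0.6872) x2=(1.5147, 1.6105) x3=(0.2947, -1.6526) x4=(-1.0172, 0.4778)
step 0 velocities: v0=(0.9300, 0.2800) v1=(-0.3300, 0.1700) v2=(0.5400, 0.1400) v3=(-0.2900, -0.2900) v4=(-0.2200, 0.9000)
step 0: KE=1.5413, PE=13.5866, E=15.1279
step 21 velocities: v0=(0.8950, 0.0056) v1=(0.4396, 1.3620) v2=(-0.6781, -1.3340) v3=(-0.3863, 1.1977) v4=(2.8170, 0.4348)
step 21: KE=6.6797, PE=8.4459, E=15.1257

15.1257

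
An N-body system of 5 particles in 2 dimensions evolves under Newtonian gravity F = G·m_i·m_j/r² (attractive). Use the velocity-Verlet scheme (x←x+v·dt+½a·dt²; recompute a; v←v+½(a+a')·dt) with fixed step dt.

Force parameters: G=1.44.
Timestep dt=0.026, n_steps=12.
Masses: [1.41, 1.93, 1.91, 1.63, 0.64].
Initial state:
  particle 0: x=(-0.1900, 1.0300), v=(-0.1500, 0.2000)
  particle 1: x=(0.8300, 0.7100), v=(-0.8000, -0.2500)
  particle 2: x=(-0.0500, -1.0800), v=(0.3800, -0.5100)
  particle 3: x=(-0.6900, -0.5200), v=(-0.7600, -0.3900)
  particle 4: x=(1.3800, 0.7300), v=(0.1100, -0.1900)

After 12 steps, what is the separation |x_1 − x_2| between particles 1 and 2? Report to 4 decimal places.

1.8225

step 0: x0=(-0.1900, 1.0300) x1=(0.8300, 0.7100) x2=(-0.0500, -1.0800) x3=(-0.6900, -0.5200) x4=(1.3800, 0.7300)
step 1: x0=(-0.1931, 1.0344) x1=(0.8094, 0.7034) x2=(-0.0408, -1.0921) x3=(-0.7085, -0.5306) x4=(1.3793, 0.7248)
step 2: x0=(-0.1945, 1.0373) x1=(0.7890, 0.6965) x2=(-0.0330, -1.1021) x3=(-0.7245, -0.5418) x4=(1.3718, 0.7191)
step 3: x0=(-0.1941, 1.0387) x1=(0.7687, 0.6895) x2=(-0.0264, -1.1100) x3=(-0.7380, -0.5538) x4=(1.3578, 0.7128)
step 4: x0=(-0.1920, 1.0384) x1=(0.7485, 0.6822) x2=(-0.0212, -1.1158) x3=(-0.7491, -0.5663) x4=(1.3375, 0.7060)
step 5: x0=(-0.1881, 1.0365) x1=(0.7283, 0.6748) x2=(-0.0172, -1.1197) x3=(-0.7578, -0.5793) x4=(1.3108, 0.6987)
step 6: x0=(-0.1822, 1.0330) x1=(0.7081, 0.6673) x2=(-0.0145, -1.1215) x3=(-0.7641, -0.5928) x4=(1.2775, 0.6909)
step 7: x0=(-0.1743, 1.0277) x1=(0.6879, 0.6596) x2=(-0.0132, -1.1215) x3=(-0.7679, -0.6068) x4=(1.2375, 0.6825)
step 8: x0=(-0.1644, 1.0206) x1=(0.6678, 0.6519) x2=(-0.0131, -1.1195) x3=(-0.7693, -0.6212) x4=(1.1901, 0.6735)
step 9: x0=(-0.1522, 1.0116) x1=(0.6480, 0.6442) x2=(-0.0144, -1.1155) x3=(-0.7682, -0.6361) x4=(1.1347, 0.6640)
step 10: x0=(-0.1376, 1.0007) x1=(0.6287, 0.6366) x2=(-0.0172, -1.1095) x3=(-0.7644, -0.6514) x4=(1.0702, 0.6538)
step 11: x0=(-0.1205, 0.9876) x1=(0.6104, 0.6291) x2=(-0.0215, -1.1016) x3=(-0.7580, -0.6671) x4=(0.9947, 0.6429)
step 12: x0=(-0.1005, 0.9722) x1=(0.5939, 0.6219) x2=(-0.0274, -1.0915) x3=(-0.7487, -0.6832) x4=(0.9051, 0.6312)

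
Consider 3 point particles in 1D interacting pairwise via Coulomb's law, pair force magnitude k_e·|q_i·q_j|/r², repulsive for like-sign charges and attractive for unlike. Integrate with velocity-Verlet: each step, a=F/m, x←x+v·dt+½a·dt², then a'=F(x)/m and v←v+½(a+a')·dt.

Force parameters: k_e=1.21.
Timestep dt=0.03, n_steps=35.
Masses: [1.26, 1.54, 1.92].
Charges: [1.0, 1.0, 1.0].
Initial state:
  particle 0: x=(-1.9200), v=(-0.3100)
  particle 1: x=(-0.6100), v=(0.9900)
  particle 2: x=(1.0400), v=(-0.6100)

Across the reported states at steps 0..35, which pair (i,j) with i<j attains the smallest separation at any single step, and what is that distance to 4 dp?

step 0: x0=(-1.9200) x1=(-0.6100) x2=(1.0400)
step 1: x0=(-1.9296) x1=(-0.5802) x2=(1.0218)
step 2: x0=(-1.9398) x1=(-0.5503) x2=(1.0040)
step 3: x0=(-1.9505) x1=(-0.5204) x2=(0.9864)
step 4: x0=(-1.9617) x1=(-0.4904) x2=(0.9691)
step 5: x0=(-1.9735) x1=(-0.4604) x2=(0.9522)
step 6: x0=(-1.9857) x1=(-0.4304) x2=(0.9356)
step 7: x0=(-1.9984) x1=(-0.4006) x2=(0.9194)
step 8: x0=(-2.0115) x1=(-0.3708) x2=(0.9036)
step 9: x0=(-2.0251) x1=(-0.3413) x2=(0.8882)
step 10: x0=(-2.0390) x1=(-0.3120) x2=(0.8732)
step 11: x0=(-2.0534) x1=(-0.2829) x2=(0.8587)
step 12: x0=(-2.0681) x1=(-0.2541) x2=(0.8448)
step 13: x0=(-2.0832) x1=(-0.2257) x2=(0.8313)
step 14: x0=(-2.0986) x1=(-0.1978) x2=(0.8184)
step 15: x0=(-2.1144) x1=(-0.1703) x2=(0.8062)
step 16: x0=(-2.1305) x1=(-0.1434) x2=(0.7946)
step 17: x0=(-2.1469) x1=(-0.1171) x2=(0.7837)
step 18: x0=(-2.1637) x1=(-0.0915) x2=(0.7736)
step 19: x0=(-2.1807) x1=(-0.0667) x2=(0.7643)
step 20: x0=(-2.1980) x1=(-0.0428) x2=(0.7559)
step 21: x0=(-2.2156) x1=(-0.0198) x2=(0.7484)
step 22: x0=(-2.2335) x1=(0.0022) x2=(0.7420)
step 23: x0=(-2.2517) x1=(0.0229) x2=(0.7366)
step 24: x0=(-2.2701) x1=(0.0425) x2=(0.7325)
step 25: x0=(-2.2888) x1=(0.0607) x2=(0.7296)
step 26: x0=(-2.3078) x1=(0.0774) x2=(0.7280)
step 27: x0=(-2.3270) x1=(0.0926) x2=(0.7279)
step 28: x0=(-2.3464) x1=(0.1061) x2=(0.7292)
step 29: x0=(-2.3660) x1=(0.1180) x2=(0.7320)
step 30: x0=(-2.3859) x1=(0.1280) x2=(0.7364)
step 31: x0=(-2.4060) x1=(0.1363) x2=(0.7423)
step 32: x0=(-2.4264) x1=(0.1428) x2=(0.7499)
step 33: x0=(-2.4469) x1=(0.1475) x2=(0.7591)
step 34: x0=(-2.4677) x1=(0.1503) x2=(0.7698)
step 35: x0=(-2.4887) x1=(0.1515) x2=(0.7821)

pair (1,2), distance 0.6060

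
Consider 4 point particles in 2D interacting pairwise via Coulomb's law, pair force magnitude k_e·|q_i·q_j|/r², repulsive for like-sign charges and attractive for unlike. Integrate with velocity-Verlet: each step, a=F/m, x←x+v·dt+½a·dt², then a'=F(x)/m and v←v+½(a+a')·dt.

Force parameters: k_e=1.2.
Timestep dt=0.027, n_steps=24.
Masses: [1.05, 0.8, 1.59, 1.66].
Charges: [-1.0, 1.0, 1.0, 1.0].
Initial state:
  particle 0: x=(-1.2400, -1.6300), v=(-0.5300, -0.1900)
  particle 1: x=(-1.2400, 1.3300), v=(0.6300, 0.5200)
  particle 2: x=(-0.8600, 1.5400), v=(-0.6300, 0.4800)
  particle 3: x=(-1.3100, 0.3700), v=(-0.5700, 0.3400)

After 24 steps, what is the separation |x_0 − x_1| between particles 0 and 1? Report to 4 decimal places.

step 0: x0=(-1.2400, -1.6300) x1=(-1.2400, 1.3300) x2=(-0.8600, 1.5400) x3=(-1.3100, 0.3700)
step 1: x0=(-1.2543, -1.6349) x1=(-1.2255, 1.3432) x2=(-0.8757, 1.5538) x3=(-1.3255, 0.3787)
step 2: x0=(-1.2686, -1.6395) x1=(-1.2165, 1.3540) x2=(-0.8884, 1.5696) x3=(-1.3411, 0.3864)
step 3: x0=(-1.2829, -1.6437) x1=(-1.2132, 1.3619) x2=(-0.8980, 1.5876) x3=(-1.3569, 0.3930)
step 4: x0=(-1.2972, -1.6475) x1=(-1.2158, 1.3666) x2=(-0.9046, 1.6080) x3=(-1.3729, 0.3988)
step 5: x0=(-1.3115, -1.6509) x1=(-1.2237, 1.3680) x2=(-0.9082, 1.6308) x3=(-1.3892, 0.4035)
step 6: x0=(-1.3258, -1.6540) x1=(-1.2364, 1.3662) x2=(-0.9092, 1.6560) x3=(-1.4056, 0.4073)
step 7: x0=(-1.3401, -1.6567) x1=(-1.2532, 1.3617) x2=(-0.9079, 1.6833) x3=(-1.4222, 0.4102)
step 8: x0=(-1.3544, -1.6591) x1=(-1.2734, 1.3549) x2=(-0.9048, 1.7125) x3=(-1.4390, 0.4121)
step 9: x0=(-1.3686, -1.6611) x1=(-1.2963, 1.3462) x2=(-0.9000, 1.7434) x3=(-1.4560, 0.4131)
step 10: x0=(-1.3829, -1.6628) x1=(-1.3215, 1.3361) x2=(-0.8939, 1.7757) x3=(-1.4732, 0.4132)
step 11: x0=(-1.3972, -1.6641) x1=(-1.3486, 1.3251) x2=(-0.8867, 1.8092) x3=(-1.4906, 0.4123)
step 12: x0=(-1.4114, -1.6650) x1=(-1.3771, 1.3134) x2=(-0.8786, 1.8438) x3=(-1.5081, 0.4105)
step 13: x0=(-1.4257, -1.6656) x1=(-1.4069, 1.3014) x2=(-0.8696, 1.8793) x3=(-1.5259, 0.4077)
step 14: x0=(-1.4400, -1.6658) x1=(-1.4377, 1.2894) x2=(-0.8600, 1.9157) x3=(-1.5438, 0.4040)
step 15: x0=(-1.4542, -1.6657) x1=(-1.4693, 1.2774) x2=(-0.8498, 1.9527) x3=(-1.5618, 0.3994)
step 16: x0=(-1.4685, -1.6653) x1=(-1.5017, 1.2658) x2=(-0.8391, 1.9903) x3=(-1.5800, 0.3937)
step 17: x0=(-1.4828, -1.6644) x1=(-1.5347, 1.2547) x2=(-0.8279, 2.0285) x3=(-1.5983, 0.3871)
step 18: x0=(-1.4970, -1.6633) x1=(-1.5682, 1.2441) x2=(-0.8163, 2.0672) x3=(-1.6168, 0.3796)
step 19: x0=(-1.5113, -1.6618) x1=(-1.6023, 1.2342) x2=(-0.8044, 2.1063) x3=(-1.6353, 0.3711)
step 20: x0=(-1.5256, -1.6599) x1=(-1.6368, 1.2250) x2=(-0.7921, 2.1457) x3=(-1.6539, 0.3616)
step 21: x0=(-1.5399, -1.6576) x1=(-1.6718, 1.2167) x2=(-0.7796, 2.1856) x3=(-1.6725, 0.3512)
step 22: x0=(-1.5541, -1.6550) x1=(-1.7072, 1.2092) x2=(-0.7667, 2.2257) x3=(-1.6913, 0.3398)
step 23: x0=(-1.5684, -1.6521) x1=(-1.7430, 1.2027) x2=(-0.7537, 2.2661) x3=(-1.7100, 0.3275)
step 24: x0=(-1.5828, -1.6488) x1=(-1.7792, 1.1970) x2=(-0.7404, 2.3068) x3=(-1.7288, 0.3142)

2.8525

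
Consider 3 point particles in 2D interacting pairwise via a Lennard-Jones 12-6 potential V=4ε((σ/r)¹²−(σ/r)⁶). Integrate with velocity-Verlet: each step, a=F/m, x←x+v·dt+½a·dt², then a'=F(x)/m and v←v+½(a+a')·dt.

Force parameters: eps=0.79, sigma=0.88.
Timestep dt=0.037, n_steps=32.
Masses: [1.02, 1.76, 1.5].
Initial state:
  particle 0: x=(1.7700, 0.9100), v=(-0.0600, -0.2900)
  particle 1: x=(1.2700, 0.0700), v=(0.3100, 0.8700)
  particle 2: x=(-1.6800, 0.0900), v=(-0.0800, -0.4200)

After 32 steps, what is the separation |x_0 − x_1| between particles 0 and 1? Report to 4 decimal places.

1.0018

step 0: x0=(1.7700, 0.9100) x1=(1.2700, 0.0700) x2=(-1.6800, 0.0900)
step 1: x0=(1.7680, 0.8997) x1=(1.2813, 0.1020) x2=(-1.6830, 0.0745)
step 2: x0=(1.7699, 0.8957) x1=(1.2904, 0.1302) x2=(-1.6859, 0.0589)
step 3: x0=(1.7809, 0.9063) x1=(1.2942, 0.1501) x2=(-1.6889, 0.0434)
step 4: x0=(1.8021, 0.9326) x1=(1.2921, 0.1608) x2=(-1.6918, 0.0278)
step 5: x0=(1.8286, 0.9672) x1=(1.2869, 0.1667) x2=(-1.6947, 0.0123)
step 6: x0=(1.8564, 1.0034) x1=(1.2810, 0.1717) x2=(-1.6977, -0.0032)
step 7: x0=(1.8833, 1.0385) x1=(1.2755, 0.1773) x2=(-1.7006, -0.0188)
step 8: x0=(1.9087, 1.0714) x1=(1.2710, 0.1842) x2=(-1.7035, -0.0343)
step 9: x0=(1.9324, 1.1020) x1=(1.2674, 0.1924) x2=(-1.7064, -0.0498)
step 10: x0=(1.9545, 1.1303) x1=(1.2647, 0.2020) x2=(-1.7094, -0.0654)
step 11: x0=(1.9749, 1.1566) x1=(1.2630, 0.2128) x2=(-1.7123, -0.0809)
step 12: x0=(1.9940, 1.1809) x1=(1.2621, 0.2247) x2=(-1.7152, -0.0965)
step 13: x0=(2.0117, 1.2034) x1=(1.2620, 0.2376) x2=(-1.7181, -0.1120)
step 14: x0=(2.0281, 1.2242) x1=(1.2626, 0.2514) x2=(-1.7210, -0.1275)
step 15: x0=(2.0432, 1.2436) x1=(1.2639, 0.2662) x2=(-1.7239, -0.1431)
step 16: x0=(2.0572, 1.2614) x1=(1.2659, 0.2818) x2=(-1.7268, -0.1586)
step 17: x0=(2.0701, 1.2779) x1=(1.2686, 0.2983) x2=(-1.7296, -0.1741)
step 18: x0=(2.0819, 1.2930) x1=(1.2719, 0.3155) x2=(-1.7325, -0.1896)
step 19: x0=(2.0925, 1.3067) x1=(1.2758, 0.3335) x2=(-1.7354, -0.2052)
step 20: x0=(2.1021, 1.3191) x1=(1.2804, 0.3522) x2=(-1.7383, -0.2207)
step 21: x0=(2.1105, 1.3303) x1=(1.2857, 0.3718) x2=(-1.7412, -0.2362)
step 22: x0=(2.1178, 1.3400) x1=(1.2915, 0.3920) x2=(-1.7440, -0.2518)
step 23: x0=(2.1239, 1.3484) x1=(1.2981, 0.4131) x2=(-1.7469, -0.2673)
step 24: x0=(2.1287, 1.3554) x1=(1.3054, 0.4351) x2=(-1.7497, -0.2828)
step 25: x0=(2.1322, 1.3609) x1=(1.3135, 0.4578) x2=(-1.7526, -0.2983)
step 26: x0=(2.1342, 1.3649) x1=(1.3224, 0.4815) x2=(-1.7555, -0.3139)
step 27: x0=(2.1348, 1.3671) x1=(1.3322, 0.5062) x2=(-1.7583, -0.3294)
step 28: x0=(2.1336, 1.3676) x1=(1.3429, 0.5319) x2=(-1.7612, -0.3449)
step 29: x0=(2.1306, 1.3661) x1=(1.3548, 0.5587) x2=(-1.7640, -0.3604)
step 30: x0=(2.1257, 1.3626) x1=(1.3677, 0.5867) x2=(-1.7669, -0.3760)
step 31: x0=(2.1188, 1.3570) x1=(1.3818, 0.6158) x2=(-1.7697, -0.3915)
step 32: x0=(2.1101, 1.3497) x1=(1.3969, 0.6461) x2=(-1.7725, -0.4070)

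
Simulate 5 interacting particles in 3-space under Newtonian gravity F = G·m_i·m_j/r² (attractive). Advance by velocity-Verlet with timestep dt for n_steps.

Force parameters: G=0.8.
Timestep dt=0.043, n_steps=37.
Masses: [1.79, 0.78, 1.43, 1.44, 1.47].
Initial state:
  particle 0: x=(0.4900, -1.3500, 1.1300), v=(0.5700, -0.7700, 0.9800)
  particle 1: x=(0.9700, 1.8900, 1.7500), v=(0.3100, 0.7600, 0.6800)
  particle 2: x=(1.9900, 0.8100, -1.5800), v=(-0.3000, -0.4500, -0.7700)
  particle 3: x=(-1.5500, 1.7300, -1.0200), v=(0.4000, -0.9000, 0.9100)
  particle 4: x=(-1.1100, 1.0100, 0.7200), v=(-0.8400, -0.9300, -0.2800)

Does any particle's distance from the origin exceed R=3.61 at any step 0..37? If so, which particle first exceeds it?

yes, particle 1

step 0: x0=(0.4900, -1.3500, 1.1300) x1=(0.9700, 1.8900, 1.7500) x2=(1.9900, 0.8100, -1.5800) x3=(-1.5500, 1.7300, -1.0200) x4=(-1.1100, 1.0100, 0.7200)
step 1: x0=(0.5144, -1.3829, 1.1720) x1=(0.9831, 1.9225, 1.7790) x2=(1.9769, 0.7906, -1.6129) x3=(-1.5326, 1.6911, -0.9806) x4=(-1.1460, 0.9700, 0.7077)
step 2: x0=(0.5388, -1.4153, 1.2139) x1=(0.9959, 1.9545, 1.8076) x2=(1.9635, 0.7712, -1.6456) x3=(-1.5148, 1.6519, -0.9404) x4=(-1.1816, 0.9301, 0.6949)
step 3: x0=(0.5629, -1.4472, 1.2556) x1=(1.0083, 1.9862, 1.8358) x2=(1.9497, 0.7518, -1.6779) x3=(-1.4966, 1.6122, -0.8996) x4=(-1.2170, 0.8902, 0.6816)
step 4: x0=(0.5870, -1.4787, 1.2971) x1=(1.0204, 2.0175, 1.8635) x2=(1.9356, 0.7323, -1.7099) x3=(-1.4780, 1.5721, -0.8581) x4=(-1.2520, 0.8504, 0.6677)
step 5: x0=(0.6109, -1.5098, 1.3383) x1=(1.0322, 2.0484, 1.8909) x2=(1.9211, 0.7129, -1.7415) x3=(-1.4590, 1.5316, -0.8158) x4=(-1.2868, 0.8108, 0.6532)
step 6: x0=(0.6346, -1.5404, 1.3794) x1=(1.0437, 2.0790, 1.9179) x2=(1.9063, 0.6933, -1.7729) x3=(-1.4397, 1.4906, -0.7727) x4=(-1.3212, 0.7714, 0.6380)
step 7: x0=(0.6582, -1.5707, 1.4203) x1=(1.0548, 2.1091, 1.9446) x2=(1.8911, 0.6738, -1.8039) x3=(-1.4200, 1.4491, -0.7287) x4=(-1.3553, 0.7322, 0.6222)
step 8: x0=(0.6817, -1.6005, 1.4610) x1=(1.0657, 2.1389, 1.9708) x2=(1.8757, 0.6543, -1.8347) x3=(-1.4000, 1.4070, -0.6839) x4=(-1.3891, 0.6933, 0.6055)
step 9: x0=(0.7050, -1.6300, 1.5015) x1=(1.0764, 2.1684, 1.9968) x2=(1.8599, 0.6347, -1.8651) x3=(-1.3797, 1.3643, -0.6380) x4=(-1.4226, 0.6547, 0.5880)
step 10: x0=(0.7281, -1.6591, 1.5418) x1=(1.0868, 2.1975, 2.0224) x2=(1.8438, 0.6151, -1.8952) x3=(-1.3592, 1.3210, -0.5912) x4=(-1.4556, 0.6166, 0.5697)
step 11: x0=(0.7511, -1.6879, 1.5818) x1=(1.0969, 2.2262, 2.0477) x2=(1.8274, 0.5955, -1.9250) x3=(-1.3385, 1.2769, -0.5433) x4=(-1.4883, 0.5789, 0.5504)
step 12: x0=(0.7739, -1.7163, 1.6217) x1=(1.1068, 2.2546, 2.0727) x2=(1.8108, 0.5758, -1.9544) x3=(-1.3176, 1.2320, -0.4942) x4=(-1.5204, 0.5417, 0.5302)
step 13: x0=(0.7966, -1.7444, 1.6614) x1=(1.1164, 2.2827, 2.0973) x2=(1.7938, 0.5562, -1.9836) x3=(-1.2966, 1.1863, -0.4440) x4=(-1.5521, 0.5053, 0.5088)
step 14: x0=(0.8192, -1.7721, 1.7009) x1=(1.1258, 2.3105, 2.1217) x2=(1.7765, 0.5365, -2.0124) x3=(-1.2757, 1.1396, -0.3925) x4=(-1.5831, 0.4695, 0.4863)
step 15: x0=(0.8415, -1.7995, 1.7401) x1=(1.1350, 2.3379, 2.1458) x2=(1.7589, 0.5168, -2.0410) x3=(-1.2550, 1.0918, -0.3396) x4=(-1.6133, 0.4346, 0.4627)
step 16: x0=(0.8637, -1.8266, 1.7792) x1=(1.1440, 2.3650, 2.1696) x2=(1.7411, 0.4971, -2.0692) x3=(-1.2346, 1.0428, -0.2854) x4=(-1.6427, 0.4007, 0.4377)
step 17: x0=(0.8858, -1.8534, 1.8180) x1=(1.1528, 2.3918, 2.1931) x2=(1.7229, 0.4773, -2.0971) x3=(-1.2146, 0.9925, -0.2298) x4=(-1.6710, 0.3679, 0.4115)
step 18: x0=(0.9077, -1.8799, 1.8567) x1=(1.1614, 2.4182, 2.2164) x2=(1.7046, 0.4576, -2.1247) x3=(-1.1954, 0.9407, -0.1728) x4=(-1.6981, 0.3363, 0.3840)
step 19: x0=(0.9294, -1.9061, 1.8951) x1=(1.1698, 2.4444, 2.2393) x2=(1.6859, 0.4378, -2.1519) x3=(-1.1771, 0.8874, -0.1143) x4=(-1.7237, 0.3061, 0.3552)
step 20: x0=(0.9510, -1.9320, 1.9334) x1=(1.1779, 2.4702, 2.2621) x2=(1.6670, 0.4180, -2.1789) x3=(-1.1600, 0.8324, -0.0546) x4=(-1.7476, 0.2774, 0.3251)
step 21: x0=(0.9725, -1.9576, 1.9714) x1=(1.1859, 2.4957, 2.2846) x2=(1.6478, 0.3982, -2.2055) x3=(-1.1444, 0.7756, 0.0064) x4=(-1.7694, 0.2503, 0.2940)
step 22: x0=(0.9937, -1.9830, 2.0092) x1=(1.1938, 2.5210, 2.3068) x2=(1.6284, 0.3784, -2.2319) x3=(-1.1307, 0.7170, 0.0684) x4=(-1.7889, 0.2248, 0.2619)
step 23: x0=(1.0148, -2.0081, 2.0469) x1=(1.2014, 2.5459, 2.3288) x2=(1.6087, 0.3585, -2.2579) x3=(-1.1191, 0.6564, 0.1310) x4=(-1.8058, 0.2010, 0.2292)
step 24: x0=(1.0358, -2.0329, 2.0843) x1=(1.2088, 2.5705, 2.3506) x2=(1.5888, 0.3386, -2.2836) x3=(-1.1098, 0.5941, 0.1941) x4=(-1.8200, 0.1789, 0.1962)
step 25: x0=(1.0566, -2.0575, 2.1215) x1=(1.2161, 2.5948, 2.3722) x2=(1.5687, 0.3187, -2.3090) x3=(-1.1030, 0.5301, 0.2572) x4=(-1.8311, 0.1583, 0.1632)
step 26: x0=(1.0772, -2.0818, 2.1586) x1=(1.2233, 2.6188, 2.3935) x2=(1.5484, 0.2988, -2.3341) x3=(-1.0988, 0.4645, 0.3200) x4=(-1.8392, 0.1391, 0.1306)
step 27: x0=(1.0977, -2.1058, 2.1954) x1=(1.2302, 2.6425, 2.4147) x2=(1.5278, 0.2788, -2.3588) x3=(-1.0972, 0.3976, 0.3821) x4=(-1.8444, 0.1211, 0.0987)
step 28: x0=(1.1180, -2.1296, 2.2321) x1=(1.2370, 2.6660, 2.4356) x2=(1.5070, 0.2588, -2.3833) x3=(-1.0980, 0.3296, 0.4432) x4=(-1.8466, 0.1039, 0.0678)
step 29: x0=(1.1382, -2.1532, 2.2685) x1=(1.2437, 2.6891, 2.4564) x2=(1.4860, 0.2388, -2.4075) x3=(-1.1010, 0.2608, 0.5031) x4=(-1.8462, 0.0875, 0.0382)
step 30: x0=(1.1582, -2.1765, 2.3048) x1=(1.2502, 2.7120, 2.4769) x2=(1.4648, 0.2188, -2.4314) x3=(-1.1060, 0.1914, 0.5616) x4=(-1.8434, 0.0716, 0.0100)
step 31: x0=(1.1780, -2.1996, 2.3408) x1=(1.2565, 2.7345, 2.4973) x2=(1.4434, 0.1987, -2.4549) x3=(-1.1128, 0.1216, 0.6186) x4=(-1.8383, 0.0559, -0.0167)
step 32: x0=(1.1977, -2.2224, 2.3767) x1=(1.2628, 2.7568, 2.5175) x2=(1.4219, 0.1786, -2.4782) x3=(-1.1211, 0.0516, 0.6741) x4=(-1.8313, 0.0403, -0.0419)
step 33: x0=(1.2172, -2.2450, 2.4123) x1=(1.2689, 2.7789, 2.5375) x2=(1.4001, 0.1584, -2.5012) x3=(-1.1307, -0.0185, 0.7281) x4=(-1.8227, 0.0248, -0.0655)
step 34: x0=(1.2365, -2.2674, 2.4478) x1=(1.2748, 2.8006, 2.5574) x2=(1.3781, 0.1383, -2.5239) x3=(-1.1413, -0.0887, 0.7806) x4=(-1.8125, 0.0091, -0.0877)
step 35: x0=(1.2556, -2.2896, 2.4830) x1=(1.2806, 2.8221, 2.5771) x2=(1.3560, 0.1181, -2.5463) x3=(-1.1527, -0.1587, 0.8318) x4=(-1.8011, -0.0067, -0.1086)
step 36: x0=(1.2746, -2.3115, 2.5181) x1=(1.2863, 2.8433, 2.5967) x2=(1.3336, 0.0978, -2.5684) x3=(-1.1648, -0.2286, 0.8816) x4=(-1.7885, -0.0228, -0.1281)
step 37: x0=(1.2934, -2.3333, 2.5530) x1=(1.2919, 2.8642, 2.6161) x2=(1.3111, 0.0776, -2.5903) x3=(-1.1775, -0.2982, 0.9303) x4=(-1.7750, -0.0392, -0.1463)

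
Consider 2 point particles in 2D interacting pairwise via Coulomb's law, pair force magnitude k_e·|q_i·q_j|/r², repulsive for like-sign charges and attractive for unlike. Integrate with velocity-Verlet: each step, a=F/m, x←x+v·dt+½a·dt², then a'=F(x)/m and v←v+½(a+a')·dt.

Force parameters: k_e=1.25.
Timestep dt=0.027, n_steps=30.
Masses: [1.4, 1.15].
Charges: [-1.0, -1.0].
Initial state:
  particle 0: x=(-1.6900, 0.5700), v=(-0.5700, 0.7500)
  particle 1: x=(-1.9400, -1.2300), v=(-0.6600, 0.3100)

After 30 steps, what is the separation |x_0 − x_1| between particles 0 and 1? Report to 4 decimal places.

2.3498

step 0: x0=(-1.6900, 0.5700) x1=(-1.9400, -1.2300)
step 1: x0=(-1.7054, 0.5903) x1=(-1.9578, -1.2217)
step 2: x0=(-1.7207, 0.6109) x1=(-1.9757, -1.2137)
step 3: x0=(-1.7360, 0.6316) x1=(-1.9936, -1.2059)
step 4: x0=(-1.7513, 0.6525) x1=(-2.0115, -1.1984)
step 5: x0=(-1.7666, 0.6736) x1=(-2.0295, -1.1911)
step 6: x0=(-1.7819, 0.6949) x1=(-2.0475, -1.1839)
step 7: x0=(-1.7971, 0.7164) x1=(-2.0655, -1.1771)
step 8: x0=(-1.8123, 0.7380) x1=(-2.0836, -1.1704)
step 9: x0=(-1.8274, 0.7598) x1=(-2.1017, -1.1639)
step 10: x0=(-1.8426, 0.7818) x1=(-2.1198, -1.1576)
step 11: x0=(-1.8577, 0.8040) x1=(-2.1379, -1.1516)
step 12: x0=(-1.8728, 0.8263) x1=(-2.1561, -1.1457)
step 13: x0=(-1.8879, 0.8488) x1=(-2.1743, -1.1401)
step 14: x0=(-1.9029, 0.8714) x1=(-2.1925, -1.1346)
step 15: x0=(-1.9180, 0.8942) x1=(-2.2108, -1.1293)
step 16: x0=(-1.9330, 0.9171) x1=(-2.2291, -1.1243)
step 17: x0=(-1.9480, 0.9402) x1=(-2.2474, -1.1194)
step 18: x0=(-1.9629, 0.9635) x1=(-2.2657, -1.1146)
step 19: x0=(-1.9779, 0.9869) x1=(-2.2841, -1.1101)
step 20: x0=(-1.9928, 1.0104) x1=(-2.3025, -1.1057)
step 21: x0=(-2.0077, 1.0341) x1=(-2.3209, -1.1015)
step 22: x0=(-2.0226, 1.0579) x1=(-2.3394, -1.0975)
step 23: x0=(-2.0374, 1.0819) x1=(-2.3578, -1.0936)
step 24: x0=(-2.0523, 1.1060) x1=(-2.3763, -1.0899)
step 25: x0=(-2.0671, 1.1302) x1=(-2.3948, -1.0864)
step 26: x0=(-2.0819, 1.1545) x1=(-2.4134, -1.0830)
step 27: x0=(-2.0967, 1.1790) x1=(-2.4319, -1.0798)
step 28: x0=(-2.1114, 1.2036) x1=(-2.4505, -1.0767)
step 29: x0=(-2.1262, 1.2283) x1=(-2.4691, -1.0738)
step 30: x0=(-2.1409, 1.2531) x1=(-2.4877, -1.0710)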